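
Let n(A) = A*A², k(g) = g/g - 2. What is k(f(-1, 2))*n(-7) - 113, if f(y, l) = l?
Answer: 230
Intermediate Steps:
k(g) = -1 (k(g) = 1 - 2 = -1)
n(A) = A³
k(f(-1, 2))*n(-7) - 113 = -1*(-7)³ - 113 = -1*(-343) - 113 = 343 - 113 = 230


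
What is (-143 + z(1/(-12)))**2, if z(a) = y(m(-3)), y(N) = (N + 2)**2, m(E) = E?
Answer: 20164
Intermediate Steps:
y(N) = (2 + N)**2
z(a) = 1 (z(a) = (2 - 3)**2 = (-1)**2 = 1)
(-143 + z(1/(-12)))**2 = (-143 + 1)**2 = (-142)**2 = 20164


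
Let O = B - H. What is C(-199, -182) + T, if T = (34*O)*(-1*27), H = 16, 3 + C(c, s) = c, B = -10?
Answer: 23666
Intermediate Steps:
C(c, s) = -3 + c
O = -26 (O = -10 - 1*16 = -10 - 16 = -26)
T = 23868 (T = (34*(-26))*(-1*27) = -884*(-27) = 23868)
C(-199, -182) + T = (-3 - 199) + 23868 = -202 + 23868 = 23666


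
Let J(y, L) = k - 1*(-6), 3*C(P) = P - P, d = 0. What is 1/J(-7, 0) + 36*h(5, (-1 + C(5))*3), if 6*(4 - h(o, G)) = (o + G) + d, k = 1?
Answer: 925/7 ≈ 132.14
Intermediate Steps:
C(P) = 0 (C(P) = (P - P)/3 = (⅓)*0 = 0)
h(o, G) = 4 - G/6 - o/6 (h(o, G) = 4 - ((o + G) + 0)/6 = 4 - ((G + o) + 0)/6 = 4 - (G + o)/6 = 4 + (-G/6 - o/6) = 4 - G/6 - o/6)
J(y, L) = 7 (J(y, L) = 1 - 1*(-6) = 1 + 6 = 7)
1/J(-7, 0) + 36*h(5, (-1 + C(5))*3) = 1/7 + 36*(4 - (-1 + 0)*3/6 - ⅙*5) = ⅐ + 36*(4 - (-1)*3/6 - ⅚) = ⅐ + 36*(4 - ⅙*(-3) - ⅚) = ⅐ + 36*(4 + ½ - ⅚) = ⅐ + 36*(11/3) = ⅐ + 132 = 925/7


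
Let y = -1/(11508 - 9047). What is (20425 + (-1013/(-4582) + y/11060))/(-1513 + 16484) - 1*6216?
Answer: -73439755635045059/11817226206940 ≈ -6214.6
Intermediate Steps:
y = -1/2461 ≈ -0.00040634
(20425 + (-1013/(-4582) + y/11060))/(-1513 + 16484) - 1*6216 = (20425 + (-1013/(-4582) - 1/2461/11060))/(-1513 + 16484) - 1*6216 = (20425 + (-1013*(-1/4582) - 1/2461*1/11060))/14971 - 6216 = (20425 + (1013/4582 - 1/27218660))*(1/14971) - 6216 = (20425 + 174509481/789341140)*(1/14971) - 6216 = (16122467293981/789341140)*(1/14971) - 6216 = 16122467293981/11817226206940 - 6216 = -73439755635045059/11817226206940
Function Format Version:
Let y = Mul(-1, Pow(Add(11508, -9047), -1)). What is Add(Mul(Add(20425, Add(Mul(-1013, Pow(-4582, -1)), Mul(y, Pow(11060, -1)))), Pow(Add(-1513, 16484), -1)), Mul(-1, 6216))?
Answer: Rational(-73439755635045059, 11817226206940) ≈ -6214.6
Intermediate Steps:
y = Rational(-1, 2461) (y = Mul(-1, Pow(2461, -1)) = Mul(-1, Rational(1, 2461)) = Rational(-1, 2461) ≈ -0.00040634)
Add(Mul(Add(20425, Add(Mul(-1013, Pow(-4582, -1)), Mul(y, Pow(11060, -1)))), Pow(Add(-1513, 16484), -1)), Mul(-1, 6216)) = Add(Mul(Add(20425, Add(Mul(-1013, Pow(-4582, -1)), Mul(Rational(-1, 2461), Pow(11060, -1)))), Pow(Add(-1513, 16484), -1)), Mul(-1, 6216)) = Add(Mul(Add(20425, Add(Mul(-1013, Rational(-1, 4582)), Mul(Rational(-1, 2461), Rational(1, 11060)))), Pow(14971, -1)), -6216) = Add(Mul(Add(20425, Add(Rational(1013, 4582), Rational(-1, 27218660))), Rational(1, 14971)), -6216) = Add(Mul(Add(20425, Rational(174509481, 789341140)), Rational(1, 14971)), -6216) = Add(Mul(Rational(16122467293981, 789341140), Rational(1, 14971)), -6216) = Add(Rational(16122467293981, 11817226206940), -6216) = Rational(-73439755635045059, 11817226206940)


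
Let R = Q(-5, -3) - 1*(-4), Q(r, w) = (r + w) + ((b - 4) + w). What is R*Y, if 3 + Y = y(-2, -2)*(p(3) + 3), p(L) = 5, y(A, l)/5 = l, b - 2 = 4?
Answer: 415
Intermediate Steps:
b = 6 (b = 2 + 4 = 6)
y(A, l) = 5*l
Q(r, w) = 2 + r + 2*w (Q(r, w) = (r + w) + ((6 - 4) + w) = (r + w) + (2 + w) = 2 + r + 2*w)
R = -5 (R = (2 - 5 + 2*(-3)) - 1*(-4) = (2 - 5 - 6) + 4 = -9 + 4 = -5)
Y = -83 (Y = -3 + (5*(-2))*(5 + 3) = -3 - 10*8 = -3 - 80 = -83)
R*Y = -5*(-83) = 415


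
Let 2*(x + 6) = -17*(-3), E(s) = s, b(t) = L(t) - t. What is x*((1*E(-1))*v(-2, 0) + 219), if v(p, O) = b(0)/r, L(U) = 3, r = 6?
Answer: 17043/4 ≈ 4260.8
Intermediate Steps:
b(t) = 3 - t
v(p, O) = ½ (v(p, O) = (3 - 1*0)/6 = (3 + 0)*(⅙) = 3*(⅙) = ½)
x = 39/2 (x = -6 + (-17*(-3))/2 = -6 + (½)*51 = -6 + 51/2 = 39/2 ≈ 19.500)
x*((1*E(-1))*v(-2, 0) + 219) = 39*((1*(-1))*(½) + 219)/2 = 39*(-1*½ + 219)/2 = 39*(-½ + 219)/2 = (39/2)*(437/2) = 17043/4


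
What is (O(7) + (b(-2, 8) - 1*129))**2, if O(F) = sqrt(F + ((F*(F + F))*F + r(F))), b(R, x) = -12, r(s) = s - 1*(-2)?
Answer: 20583 - 846*sqrt(78) ≈ 13111.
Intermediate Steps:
r(s) = 2 + s (r(s) = s + 2 = 2 + s)
O(F) = sqrt(2 + 2*F + 2*F**3) (O(F) = sqrt(F + ((F*(F + F))*F + (2 + F))) = sqrt(F + ((F*(2*F))*F + (2 + F))) = sqrt(F + ((2*F**2)*F + (2 + F))) = sqrt(F + (2*F**3 + (2 + F))) = sqrt(F + (2 + F + 2*F**3)) = sqrt(2 + 2*F + 2*F**3))
(O(7) + (b(-2, 8) - 1*129))**2 = (sqrt(2 + 2*7 + 2*7**3) + (-12 - 1*129))**2 = (sqrt(2 + 14 + 2*343) + (-12 - 129))**2 = (sqrt(2 + 14 + 686) - 141)**2 = (sqrt(702) - 141)**2 = (3*sqrt(78) - 141)**2 = (-141 + 3*sqrt(78))**2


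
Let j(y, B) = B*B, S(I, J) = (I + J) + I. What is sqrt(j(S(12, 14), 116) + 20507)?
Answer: sqrt(33963) ≈ 184.29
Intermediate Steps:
S(I, J) = J + 2*I
j(y, B) = B**2
sqrt(j(S(12, 14), 116) + 20507) = sqrt(116**2 + 20507) = sqrt(13456 + 20507) = sqrt(33963)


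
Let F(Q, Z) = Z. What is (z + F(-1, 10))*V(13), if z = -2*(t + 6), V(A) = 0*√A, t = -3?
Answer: 0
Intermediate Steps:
V(A) = 0
z = -6 (z = -2*(-3 + 6) = -2*3 = -6)
(z + F(-1, 10))*V(13) = (-6 + 10)*0 = 4*0 = 0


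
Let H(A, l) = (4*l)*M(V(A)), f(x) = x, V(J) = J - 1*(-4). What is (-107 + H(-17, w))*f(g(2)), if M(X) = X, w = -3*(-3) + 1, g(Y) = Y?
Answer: -1254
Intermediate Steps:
V(J) = 4 + J (V(J) = J + 4 = 4 + J)
w = 10 (w = 9 + 1 = 10)
H(A, l) = 4*l*(4 + A) (H(A, l) = (4*l)*(4 + A) = 4*l*(4 + A))
(-107 + H(-17, w))*f(g(2)) = (-107 + 4*10*(4 - 17))*2 = (-107 + 4*10*(-13))*2 = (-107 - 520)*2 = -627*2 = -1254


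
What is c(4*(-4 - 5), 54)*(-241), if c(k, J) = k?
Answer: 8676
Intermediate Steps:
c(4*(-4 - 5), 54)*(-241) = (4*(-4 - 5))*(-241) = (4*(-9))*(-241) = -36*(-241) = 8676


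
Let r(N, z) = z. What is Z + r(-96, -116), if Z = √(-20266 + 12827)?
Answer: -116 + I*√7439 ≈ -116.0 + 86.25*I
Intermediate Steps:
Z = I*√7439 (Z = √(-7439) = I*√7439 ≈ 86.25*I)
Z + r(-96, -116) = I*√7439 - 116 = -116 + I*√7439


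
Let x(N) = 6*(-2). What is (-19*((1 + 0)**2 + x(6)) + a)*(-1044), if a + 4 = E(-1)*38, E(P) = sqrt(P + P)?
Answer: -214020 - 39672*I*sqrt(2) ≈ -2.1402e+5 - 56105.0*I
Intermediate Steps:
E(P) = sqrt(2)*sqrt(P) (E(P) = sqrt(2*P) = sqrt(2)*sqrt(P))
x(N) = -12
a = -4 + 38*I*sqrt(2) (a = -4 + (sqrt(2)*sqrt(-1))*38 = -4 + (sqrt(2)*I)*38 = -4 + (I*sqrt(2))*38 = -4 + 38*I*sqrt(2) ≈ -4.0 + 53.74*I)
(-19*((1 + 0)**2 + x(6)) + a)*(-1044) = (-19*((1 + 0)**2 - 12) + (-4 + 38*I*sqrt(2)))*(-1044) = (-19*(1**2 - 12) + (-4 + 38*I*sqrt(2)))*(-1044) = (-19*(1 - 12) + (-4 + 38*I*sqrt(2)))*(-1044) = (-19*(-11) + (-4 + 38*I*sqrt(2)))*(-1044) = (209 + (-4 + 38*I*sqrt(2)))*(-1044) = (205 + 38*I*sqrt(2))*(-1044) = -214020 - 39672*I*sqrt(2)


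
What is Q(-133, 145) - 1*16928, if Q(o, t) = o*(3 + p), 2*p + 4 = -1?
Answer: -33989/2 ≈ -16995.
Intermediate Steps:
p = -5/2 (p = -2 + (½)*(-1) = -2 - ½ = -5/2 ≈ -2.5000)
Q(o, t) = o/2 (Q(o, t) = o*(3 - 5/2) = o*(½) = o/2)
Q(-133, 145) - 1*16928 = (½)*(-133) - 1*16928 = -133/2 - 16928 = -33989/2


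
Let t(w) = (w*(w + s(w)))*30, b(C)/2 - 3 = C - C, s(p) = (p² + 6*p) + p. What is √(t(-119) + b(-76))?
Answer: 2*I*√11789031 ≈ 6867.0*I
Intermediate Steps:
s(p) = p² + 7*p
b(C) = 6 (b(C) = 6 + 2*(C - C) = 6 + 2*0 = 6 + 0 = 6)
t(w) = 30*w*(w + w*(7 + w)) (t(w) = (w*(w + w*(7 + w)))*30 = 30*w*(w + w*(7 + w)))
√(t(-119) + b(-76)) = √(30*(-119)²*(8 - 119) + 6) = √(30*14161*(-111) + 6) = √(-47156130 + 6) = √(-47156124) = 2*I*√11789031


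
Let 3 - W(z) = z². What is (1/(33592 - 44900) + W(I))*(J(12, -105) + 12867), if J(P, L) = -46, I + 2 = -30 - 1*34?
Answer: -631097378225/11308 ≈ -5.5810e+7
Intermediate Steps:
I = -66 (I = -2 + (-30 - 1*34) = -2 + (-30 - 34) = -2 - 64 = -66)
W(z) = 3 - z²
(1/(33592 - 44900) + W(I))*(J(12, -105) + 12867) = (1/(33592 - 44900) + (3 - 1*(-66)²))*(-46 + 12867) = (1/(-11308) + (3 - 1*4356))*12821 = (-1/11308 + (3 - 4356))*12821 = (-1/11308 - 4353)*12821 = -49223725/11308*12821 = -631097378225/11308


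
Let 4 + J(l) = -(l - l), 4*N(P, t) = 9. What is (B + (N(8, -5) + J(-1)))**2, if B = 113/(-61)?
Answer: 772641/59536 ≈ 12.978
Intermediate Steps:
N(P, t) = 9/4 (N(P, t) = (1/4)*9 = 9/4)
J(l) = -4 (J(l) = -4 - (l - l) = -4 - 1*0 = -4 + 0 = -4)
B = -113/61 (B = 113*(-1/61) = -113/61 ≈ -1.8525)
(B + (N(8, -5) + J(-1)))**2 = (-113/61 + (9/4 - 4))**2 = (-113/61 - 7/4)**2 = (-879/244)**2 = 772641/59536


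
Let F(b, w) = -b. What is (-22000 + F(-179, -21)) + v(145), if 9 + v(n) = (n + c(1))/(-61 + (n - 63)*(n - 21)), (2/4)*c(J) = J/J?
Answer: -73545221/3369 ≈ -21830.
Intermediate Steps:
c(J) = 2 (c(J) = 2*(J/J) = 2*1 = 2)
v(n) = -9 + (2 + n)/(-61 + (-63 + n)*(-21 + n)) (v(n) = -9 + (n + 2)/(-61 + (n - 63)*(n - 21)) = -9 + (2 + n)/(-61 + (-63 + n)*(-21 + n)))
(-22000 + F(-179, -21)) + v(145) = (-22000 - 1*(-179)) + (-11356 - 9*145**2 + 757*145)/(1262 + 145**2 - 84*145) = (-22000 + 179) + (-11356 - 9*21025 + 109765)/(1262 + 21025 - 12180) = -21821 + (-11356 - 189225 + 109765)/10107 = -21821 + (1/10107)*(-90816) = -21821 - 30272/3369 = -73545221/3369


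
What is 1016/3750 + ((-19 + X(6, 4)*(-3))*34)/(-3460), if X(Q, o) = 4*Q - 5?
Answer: 330134/324375 ≈ 1.0178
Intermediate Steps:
X(Q, o) = -5 + 4*Q
1016/3750 + ((-19 + X(6, 4)*(-3))*34)/(-3460) = 1016/3750 + ((-19 + (-5 + 4*6)*(-3))*34)/(-3460) = 1016*(1/3750) + ((-19 + (-5 + 24)*(-3))*34)*(-1/3460) = 508/1875 + ((-19 + 19*(-3))*34)*(-1/3460) = 508/1875 + ((-19 - 57)*34)*(-1/3460) = 508/1875 - 76*34*(-1/3460) = 508/1875 - 2584*(-1/3460) = 508/1875 + 646/865 = 330134/324375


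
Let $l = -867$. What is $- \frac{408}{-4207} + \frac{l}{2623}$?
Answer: $- \frac{2577285}{11034961} \approx -0.23356$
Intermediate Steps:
$- \frac{408}{-4207} + \frac{l}{2623} = - \frac{408}{-4207} - \frac{867}{2623} = \left(-408\right) \left(- \frac{1}{4207}\right) - \frac{867}{2623} = \frac{408}{4207} - \frac{867}{2623} = - \frac{2577285}{11034961}$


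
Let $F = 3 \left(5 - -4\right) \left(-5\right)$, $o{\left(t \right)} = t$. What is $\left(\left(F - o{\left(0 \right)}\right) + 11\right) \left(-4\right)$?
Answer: $496$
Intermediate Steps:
$F = -135$ ($F = 3 \left(5 + 4\right) \left(-5\right) = 3 \cdot 9 \left(-5\right) = 27 \left(-5\right) = -135$)
$\left(\left(F - o{\left(0 \right)}\right) + 11\right) \left(-4\right) = \left(\left(-135 - 0\right) + 11\right) \left(-4\right) = \left(\left(-135 + 0\right) + 11\right) \left(-4\right) = \left(-135 + 11\right) \left(-4\right) = \left(-124\right) \left(-4\right) = 496$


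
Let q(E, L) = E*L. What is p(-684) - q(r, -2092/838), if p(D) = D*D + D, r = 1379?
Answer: 197187502/419 ≈ 4.7061e+5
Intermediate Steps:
p(D) = D + D² (p(D) = D² + D = D + D²)
p(-684) - q(r, -2092/838) = -684*(1 - 684) - 1379*(-2092/838) = -684*(-683) - 1379*(-2092*1/838) = 467172 - 1379*(-1046)/419 = 467172 - 1*(-1442434/419) = 467172 + 1442434/419 = 197187502/419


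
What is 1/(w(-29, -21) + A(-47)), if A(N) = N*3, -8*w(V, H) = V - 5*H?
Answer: -2/301 ≈ -0.0066445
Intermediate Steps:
w(V, H) = -V/8 + 5*H/8 (w(V, H) = -(V - 5*H)/8 = -V/8 + 5*H/8)
A(N) = 3*N
1/(w(-29, -21) + A(-47)) = 1/((-1/8*(-29) + (5/8)*(-21)) + 3*(-47)) = 1/((29/8 - 105/8) - 141) = 1/(-19/2 - 141) = 1/(-301/2) = -2/301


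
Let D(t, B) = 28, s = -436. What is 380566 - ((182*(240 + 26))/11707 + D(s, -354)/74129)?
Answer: 14359231253998/37731661 ≈ 3.8056e+5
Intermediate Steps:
380566 - ((182*(240 + 26))/11707 + D(s, -354)/74129) = 380566 - ((182*(240 + 26))/11707 + 28/74129) = 380566 - ((182*266)*(1/11707) + 28*(1/74129)) = 380566 - (48412*(1/11707) + 28/74129) = 380566 - (48412/11707 + 28/74129) = 380566 - 1*156046128/37731661 = 380566 - 156046128/37731661 = 14359231253998/37731661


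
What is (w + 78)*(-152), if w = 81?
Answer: -24168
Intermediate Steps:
(w + 78)*(-152) = (81 + 78)*(-152) = 159*(-152) = -24168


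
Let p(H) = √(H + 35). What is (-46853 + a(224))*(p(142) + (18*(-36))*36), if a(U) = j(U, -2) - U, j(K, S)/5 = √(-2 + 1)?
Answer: (23328 - √177)*(47077 - 5*I) ≈ 1.0976e+9 - 1.1657e+5*I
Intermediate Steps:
p(H) = √(35 + H)
j(K, S) = 5*I (j(K, S) = 5*√(-2 + 1) = 5*√(-1) = 5*I)
a(U) = -U + 5*I (a(U) = 5*I - U = -U + 5*I)
(-46853 + a(224))*(p(142) + (18*(-36))*36) = (-46853 + (-1*224 + 5*I))*(√(35 + 142) + (18*(-36))*36) = (-46853 + (-224 + 5*I))*(√177 - 648*36) = (-47077 + 5*I)*(√177 - 23328) = (-47077 + 5*I)*(-23328 + √177)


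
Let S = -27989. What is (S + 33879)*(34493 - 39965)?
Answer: -32230080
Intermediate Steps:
(S + 33879)*(34493 - 39965) = (-27989 + 33879)*(34493 - 39965) = 5890*(-5472) = -32230080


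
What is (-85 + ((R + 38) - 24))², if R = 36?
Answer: 1225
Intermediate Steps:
(-85 + ((R + 38) - 24))² = (-85 + ((36 + 38) - 24))² = (-85 + (74 - 24))² = (-85 + 50)² = (-35)² = 1225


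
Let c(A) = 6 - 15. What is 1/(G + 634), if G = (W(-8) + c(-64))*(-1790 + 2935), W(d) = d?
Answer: -1/18831 ≈ -5.3104e-5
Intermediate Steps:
c(A) = -9
G = -19465 (G = (-8 - 9)*(-1790 + 2935) = -17*1145 = -19465)
1/(G + 634) = 1/(-19465 + 634) = 1/(-18831) = -1/18831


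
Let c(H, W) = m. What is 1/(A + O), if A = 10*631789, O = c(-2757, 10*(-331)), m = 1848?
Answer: 1/6319738 ≈ 1.5823e-7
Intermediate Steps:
c(H, W) = 1848
O = 1848
A = 6317890
1/(A + O) = 1/(6317890 + 1848) = 1/6319738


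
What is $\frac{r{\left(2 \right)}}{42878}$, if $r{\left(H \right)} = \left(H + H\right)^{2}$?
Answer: $\frac{8}{21439} \approx 0.00037315$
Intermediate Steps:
$r{\left(H \right)} = 4 H^{2}$ ($r{\left(H \right)} = \left(2 H\right)^{2} = 4 H^{2}$)
$\frac{r{\left(2 \right)}}{42878} = \frac{4 \cdot 2^{2}}{42878} = 4 \cdot 4 \cdot \frac{1}{42878} = 16 \cdot \frac{1}{42878} = \frac{8}{21439}$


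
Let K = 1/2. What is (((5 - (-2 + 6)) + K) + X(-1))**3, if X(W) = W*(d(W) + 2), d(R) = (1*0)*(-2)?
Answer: -1/8 ≈ -0.12500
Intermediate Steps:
K = 1/2 ≈ 0.50000
d(R) = 0 (d(R) = 0*(-2) = 0)
X(W) = 2*W (X(W) = W*(0 + 2) = W*2 = 2*W)
(((5 - (-2 + 6)) + K) + X(-1))**3 = (((5 - (-2 + 6)) + 1/2) + 2*(-1))**3 = (((5 - 1*4) + 1/2) - 2)**3 = (((5 - 4) + 1/2) - 2)**3 = ((1 + 1/2) - 2)**3 = (3/2 - 2)**3 = (-1/2)**3 = -1/8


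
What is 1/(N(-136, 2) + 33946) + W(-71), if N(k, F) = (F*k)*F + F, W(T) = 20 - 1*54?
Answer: -1135735/33404 ≈ -34.000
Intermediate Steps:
W(T) = -34 (W(T) = 20 - 54 = -34)
N(k, F) = F + k*F² (N(k, F) = k*F² + F = F + k*F²)
1/(N(-136, 2) + 33946) + W(-71) = 1/(2*(1 + 2*(-136)) + 33946) - 34 = 1/(2*(1 - 272) + 33946) - 34 = 1/(2*(-271) + 33946) - 34 = 1/(-542 + 33946) - 34 = 1/33404 - 34 = -1135735/33404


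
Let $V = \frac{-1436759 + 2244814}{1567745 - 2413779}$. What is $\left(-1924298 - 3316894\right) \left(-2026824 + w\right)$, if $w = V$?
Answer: $\frac{4493700597709166316}{423017} \approx 1.0623 \cdot 10^{13}$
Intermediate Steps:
$V = - \frac{808055}{846034}$ ($V = \frac{808055}{-846034} = 808055 \left(- \frac{1}{846034}\right) = - \frac{808055}{846034} \approx -0.95511$)
$w = - \frac{808055}{846034} \approx -0.95511$
$\left(-1924298 - 3316894\right) \left(-2026824 + w\right) = \left(-1924298 - 3316894\right) \left(-2026824 - \frac{808055}{846034}\right) = \left(-5241192\right) \left(- \frac{1714762824071}{846034}\right) = \frac{4493700597709166316}{423017}$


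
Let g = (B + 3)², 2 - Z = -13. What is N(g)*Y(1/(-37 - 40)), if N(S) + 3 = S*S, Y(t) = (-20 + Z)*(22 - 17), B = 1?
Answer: -6325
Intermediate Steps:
Z = 15 (Z = 2 - 1*(-13) = 2 + 13 = 15)
g = 16 (g = (1 + 3)² = 4² = 16)
Y(t) = -25 (Y(t) = (-20 + 15)*(22 - 17) = -5*5 = -25)
N(S) = -3 + S² (N(S) = -3 + S*S = -3 + S²)
N(g)*Y(1/(-37 - 40)) = (-3 + 16²)*(-25) = (-3 + 256)*(-25) = 253*(-25) = -6325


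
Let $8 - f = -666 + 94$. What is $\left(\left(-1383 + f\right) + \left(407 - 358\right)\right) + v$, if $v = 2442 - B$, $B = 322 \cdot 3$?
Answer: $722$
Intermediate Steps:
$B = 966$
$f = 580$ ($f = 8 - \left(-666 + 94\right) = 8 - -572 = 8 + 572 = 580$)
$v = 1476$ ($v = 2442 - 966 = 1476$)
$\left(\left(-1383 + f\right) + \left(407 - 358\right)\right) + v = \left(\left(-1383 + 580\right) + \left(407 - 358\right)\right) + 1476 = \left(-803 + \left(407 - 358\right)\right) + 1476 = \left(-803 + 49\right) + 1476 = -754 + 1476 = 722$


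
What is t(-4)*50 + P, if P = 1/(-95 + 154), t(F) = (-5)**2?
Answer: 73751/59 ≈ 1250.0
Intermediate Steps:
t(F) = 25
P = 1/59 ≈ 0.016949
t(-4)*50 + P = 25*50 + 1/59 = 1250 + 1/59 = 73751/59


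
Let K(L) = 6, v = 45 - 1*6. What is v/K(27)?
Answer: 13/2 ≈ 6.5000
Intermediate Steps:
v = 39 (v = 45 - 6 = 39)
v/K(27) = 39/6 = 39*(⅙) = 13/2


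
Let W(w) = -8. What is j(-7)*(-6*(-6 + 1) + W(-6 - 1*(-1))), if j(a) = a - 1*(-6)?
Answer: -22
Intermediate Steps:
j(a) = 6 + a (j(a) = a + 6 = 6 + a)
j(-7)*(-6*(-6 + 1) + W(-6 - 1*(-1))) = (6 - 7)*(-6*(-6 + 1) - 8) = -(-6*(-5) - 8) = -(30 - 8) = -1*22 = -22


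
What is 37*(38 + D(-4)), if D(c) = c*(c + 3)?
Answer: 1554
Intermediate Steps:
D(c) = c*(3 + c)
37*(38 + D(-4)) = 37*(38 - 4*(3 - 4)) = 37*(38 - 4*(-1)) = 37*(38 + 4) = 37*42 = 1554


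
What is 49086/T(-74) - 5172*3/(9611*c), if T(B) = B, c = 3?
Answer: -236074137/355607 ≈ -663.86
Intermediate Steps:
49086/T(-74) - 5172*3/(9611*c) = 49086/(-74) - 5172/(9611*(3/3)) = 49086*(-1/74) - 5172/(9611*(3*(⅓))) = -24543/37 - 5172/(9611*1) = -24543/37 - 5172/9611 = -236074137/355607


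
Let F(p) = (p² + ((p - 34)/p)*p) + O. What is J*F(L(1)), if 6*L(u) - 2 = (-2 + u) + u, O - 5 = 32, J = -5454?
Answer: -18786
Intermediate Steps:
O = 37 (O = 5 + 32 = 37)
L(u) = u/3 (L(u) = ⅓ + ((-2 + u) + u)/6 = ⅓ + (-2 + 2*u)/6 = ⅓ + (-⅓ + u/3) = u/3)
F(p) = 3 + p + p² (F(p) = (p² + ((p - 34)/p)*p) + 37 = (p² + ((-34 + p)/p)*p) + 37 = (p² + (-34 + p)) + 37 = (-34 + p + p²) + 37 = 3 + p + p²)
J*F(L(1)) = -5454*(3 + (⅓)*1 + ((⅓)*1)²) = -5454*(3 + ⅓ + (⅓)²) = -5454*(3 + ⅓ + ⅑) = -5454*31/9 = -18786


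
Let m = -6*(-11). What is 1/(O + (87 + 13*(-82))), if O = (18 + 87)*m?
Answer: 1/5951 ≈ 0.00016804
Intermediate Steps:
m = 66
O = 6930 (O = (18 + 87)*66 = 105*66 = 6930)
1/(O + (87 + 13*(-82))) = 1/(6930 + (87 + 13*(-82))) = 1/(6930 + (87 - 1066)) = 1/(6930 - 979) = 1/5951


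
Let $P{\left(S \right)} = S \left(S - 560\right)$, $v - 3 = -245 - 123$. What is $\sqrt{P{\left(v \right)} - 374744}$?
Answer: $i \sqrt{37119} \approx 192.66 i$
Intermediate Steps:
$v = -365$ ($v = 3 - 368 = -365$)
$P{\left(S \right)} = S \left(-560 + S\right)$
$\sqrt{P{\left(v \right)} - 374744} = \sqrt{- 365 \left(-560 - 365\right) - 374744} = \sqrt{\left(-365\right) \left(-925\right) - 374744} = \sqrt{337625 - 374744} = \sqrt{-37119} = i \sqrt{37119}$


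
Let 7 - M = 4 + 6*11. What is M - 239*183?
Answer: -43800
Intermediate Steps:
M = -63 (M = 7 - (4 + 6*11) = 7 - (4 + 66) = 7 - 1*70 = 7 - 70 = -63)
M - 239*183 = -63 - 239*183 = -63 - 43737 = -43800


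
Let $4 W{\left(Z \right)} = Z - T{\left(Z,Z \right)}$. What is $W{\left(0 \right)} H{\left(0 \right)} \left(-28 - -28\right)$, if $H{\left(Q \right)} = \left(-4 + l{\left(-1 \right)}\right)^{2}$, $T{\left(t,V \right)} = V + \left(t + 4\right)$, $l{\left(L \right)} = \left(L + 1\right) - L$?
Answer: $0$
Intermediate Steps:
$l{\left(L \right)} = 1$ ($l{\left(L \right)} = \left(1 + L\right) - L = 1$)
$T{\left(t,V \right)} = 4 + V + t$ ($T{\left(t,V \right)} = V + \left(4 + t\right) = 4 + V + t$)
$W{\left(Z \right)} = -1 - \frac{Z}{4}$ ($W{\left(Z \right)} = \frac{Z - \left(4 + Z + Z\right)}{4} = \frac{Z - \left(4 + 2 Z\right)}{4} = \frac{-4 - Z}{4} = -1 - \frac{Z}{4}$)
$H{\left(Q \right)} = 9$ ($H{\left(Q \right)} = \left(-4 + 1\right)^{2} = \left(-3\right)^{2} = 9$)
$W{\left(0 \right)} H{\left(0 \right)} \left(-28 - -28\right) = \left(-1 - 0\right) 9 \left(-28 - -28\right) = \left(-1 + 0\right) 9 \left(-28 + 28\right) = \left(-1\right) 9 \cdot 0 = \left(-9\right) 0 = 0$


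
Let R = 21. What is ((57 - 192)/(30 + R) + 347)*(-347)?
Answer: -2031338/17 ≈ -1.1949e+5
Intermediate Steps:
((57 - 192)/(30 + R) + 347)*(-347) = ((57 - 192)/(30 + 21) + 347)*(-347) = (-135/51 + 347)*(-347) = (-135*1/51 + 347)*(-347) = (-45/17 + 347)*(-347) = (5854/17)*(-347) = -2031338/17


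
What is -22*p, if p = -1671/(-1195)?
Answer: -36762/1195 ≈ -30.763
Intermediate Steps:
p = 1671/1195 (p = -1671*(-1/1195) = 1671/1195 ≈ 1.3983)
-22*p = -22*1671/1195 = -36762/1195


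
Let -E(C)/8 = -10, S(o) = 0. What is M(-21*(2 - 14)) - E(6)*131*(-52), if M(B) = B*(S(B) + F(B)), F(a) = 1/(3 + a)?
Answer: 46321684/85 ≈ 5.4496e+5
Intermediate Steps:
M(B) = B/(3 + B) (M(B) = B*(0 + 1/(3 + B)) = B/(3 + B))
E(C) = 80 (E(C) = -8*(-10) = 80)
M(-21*(2 - 14)) - E(6)*131*(-52) = (-21*(2 - 14))/(3 - 21*(2 - 14)) - 80*131*(-52) = (-21*(-12))/(3 - 21*(-12)) - 10480*(-52) = 252/(3 + 252) - 1*(-544960) = 252/255 + 544960 = 252*(1/255) + 544960 = 84/85 + 544960 = 46321684/85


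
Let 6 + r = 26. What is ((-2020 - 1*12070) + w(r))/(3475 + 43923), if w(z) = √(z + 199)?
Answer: -7045/23699 + √219/47398 ≈ -0.29696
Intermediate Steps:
r = 20 (r = -6 + 26 = 20)
w(z) = √(199 + z)
((-2020 - 1*12070) + w(r))/(3475 + 43923) = ((-2020 - 1*12070) + √(199 + 20))/(3475 + 43923) = ((-2020 - 12070) + √219)/47398 = (-14090 + √219)*(1/47398) = -7045/23699 + √219/47398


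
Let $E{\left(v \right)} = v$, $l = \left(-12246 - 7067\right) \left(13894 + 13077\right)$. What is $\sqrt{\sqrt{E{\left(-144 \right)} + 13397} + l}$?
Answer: $\sqrt{-520890923 + \sqrt{13253}} \approx 22823.0 i$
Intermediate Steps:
$l = -520890923$ ($l = \left(-19313\right) 26971 = -520890923$)
$\sqrt{\sqrt{E{\left(-144 \right)} + 13397} + l} = \sqrt{\sqrt{-144 + 13397} - 520890923} = \sqrt{\sqrt{13253} - 520890923} = \sqrt{-520890923 + \sqrt{13253}}$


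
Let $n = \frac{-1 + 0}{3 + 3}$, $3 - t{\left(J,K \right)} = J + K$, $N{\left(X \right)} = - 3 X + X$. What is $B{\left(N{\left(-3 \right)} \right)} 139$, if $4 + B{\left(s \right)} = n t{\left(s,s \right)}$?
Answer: $- \frac{695}{2} \approx -347.5$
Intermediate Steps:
$N{\left(X \right)} = - 2 X$
$t{\left(J,K \right)} = 3 - J - K$ ($t{\left(J,K \right)} = 3 - \left(J + K\right) = 3 - J - K$)
$n = - \frac{1}{6} \approx -0.16667$
$B{\left(s \right)} = - \frac{9}{2} + \frac{s}{3}$ ($B{\left(s \right)} = -4 - \frac{3 - s - s}{6} = -4 - \frac{3 - 2 s}{6} = -4 + \left(- \frac{1}{2} + \frac{s}{3}\right) = - \frac{9}{2} + \frac{s}{3}$)
$B{\left(N{\left(-3 \right)} \right)} 139 = \left(- \frac{9}{2} + \frac{\left(-2\right) \left(-3\right)}{3}\right) 139 = \left(- \frac{9}{2} + \frac{1}{3} \cdot 6\right) 139 = \left(- \frac{9}{2} + 2\right) 139 = \left(- \frac{5}{2}\right) 139 = - \frac{695}{2}$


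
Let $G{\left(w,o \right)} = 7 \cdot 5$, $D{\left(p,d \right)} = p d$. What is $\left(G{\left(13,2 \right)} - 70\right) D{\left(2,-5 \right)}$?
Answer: $350$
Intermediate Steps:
$D{\left(p,d \right)} = d p$
$G{\left(w,o \right)} = 35$
$\left(G{\left(13,2 \right)} - 70\right) D{\left(2,-5 \right)} = \left(35 - 70\right) \left(\left(-5\right) 2\right) = \left(-35\right) \left(-10\right) = 350$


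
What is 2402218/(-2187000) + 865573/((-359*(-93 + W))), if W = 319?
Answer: -521977426553/44360014500 ≈ -11.767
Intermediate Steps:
2402218/(-2187000) + 865573/((-359*(-93 + W))) = 2402218/(-2187000) + 865573/((-359*(-93 + 319))) = 2402218*(-1/2187000) + 865573/((-359*226)) = -1201109/1093500 + 865573/(-81134) = -1201109/1093500 + 865573*(-1/81134) = -1201109/1093500 - 865573/81134 = -521977426553/44360014500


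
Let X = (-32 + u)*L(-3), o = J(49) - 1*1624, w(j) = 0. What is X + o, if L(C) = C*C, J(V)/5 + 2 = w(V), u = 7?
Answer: -1859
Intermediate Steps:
J(V) = -10 (J(V) = -10 + 5*0 = -10 + 0 = -10)
L(C) = C**2
o = -1634 (o = -10 - 1*1624 = -10 - 1624 = -1634)
X = -225 (X = (-32 + 7)*(-3)**2 = -25*9 = -225)
X + o = -225 - 1634 = -1859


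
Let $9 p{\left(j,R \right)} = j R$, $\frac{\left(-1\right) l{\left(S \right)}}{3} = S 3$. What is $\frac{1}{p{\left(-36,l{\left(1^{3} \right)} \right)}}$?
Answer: $\frac{1}{36} \approx 0.027778$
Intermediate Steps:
$l{\left(S \right)} = - 9 S$ ($l{\left(S \right)} = - 3 S 3 = - 3 \cdot 3 S = - 9 S$)
$p{\left(j,R \right)} = \frac{R j}{9}$ ($p{\left(j,R \right)} = \frac{j R}{9} = \frac{R j}{9}$)
$\frac{1}{p{\left(-36,l{\left(1^{3} \right)} \right)}} = \frac{1}{\frac{1}{9} \left(- 9 \cdot 1^{3}\right) \left(-36\right)} = \frac{1}{\frac{1}{9} \left(\left(-9\right) 1\right) \left(-36\right)} = \frac{1}{\frac{1}{9} \left(-9\right) \left(-36\right)} = \frac{1}{36}$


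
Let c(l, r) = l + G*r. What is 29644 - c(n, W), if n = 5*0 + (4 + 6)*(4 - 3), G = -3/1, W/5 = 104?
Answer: 31194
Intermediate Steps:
W = 520 (W = 5*104 = 520)
G = -3 (G = -3*1 = -3)
n = 10 (n = 0 + 10*1 = 0 + 10 = 10)
c(l, r) = l - 3*r
29644 - c(n, W) = 29644 - (10 - 3*520) = 29644 - (10 - 1560) = 29644 - 1*(-1550) = 29644 + 1550 = 31194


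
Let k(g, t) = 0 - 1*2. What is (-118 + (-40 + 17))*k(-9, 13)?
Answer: 282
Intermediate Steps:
k(g, t) = -2 (k(g, t) = 0 - 2 = -2)
(-118 + (-40 + 17))*k(-9, 13) = (-118 + (-40 + 17))*(-2) = (-118 - 23)*(-2) = -141*(-2) = 282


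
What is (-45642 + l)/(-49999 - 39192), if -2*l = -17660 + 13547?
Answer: 87171/178382 ≈ 0.48868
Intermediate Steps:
l = 4113/2 (l = -(-17660 + 13547)/2 = -½*(-4113) = 4113/2 ≈ 2056.5)
(-45642 + l)/(-49999 - 39192) = (-45642 + 4113/2)/(-49999 - 39192) = -87171/2/(-89191) = -87171/2*(-1/89191) = 87171/178382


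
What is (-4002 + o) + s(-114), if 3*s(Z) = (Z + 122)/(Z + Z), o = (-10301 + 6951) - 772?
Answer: -1389206/171 ≈ -8124.0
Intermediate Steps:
o = -4122 (o = -3350 - 772 = -4122)
s(Z) = (122 + Z)/(6*Z) (s(Z) = ((Z + 122)/(Z + Z))/3 = ((122 + Z)/((2*Z)))/3 = ((122 + Z)*(1/(2*Z)))/3 = ((122 + Z)/(2*Z))/3 = (122 + Z)/(6*Z))
(-4002 + o) + s(-114) = (-4002 - 4122) + (⅙)*(122 - 114)/(-114) = -8124 + (⅙)*(-1/114)*8 = -8124 - 2/171 = -1389206/171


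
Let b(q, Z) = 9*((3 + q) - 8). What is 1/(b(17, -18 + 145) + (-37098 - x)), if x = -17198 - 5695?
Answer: -1/14097 ≈ -7.0937e-5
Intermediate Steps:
x = -22893
b(q, Z) = -45 + 9*q (b(q, Z) = 9*(-5 + q) = -45 + 9*q)
1/(b(17, -18 + 145) + (-37098 - x)) = 1/((-45 + 9*17) + (-37098 - 1*(-22893))) = 1/((-45 + 153) + (-37098 + 22893)) = 1/(108 - 14205) = 1/(-14097) = -1/14097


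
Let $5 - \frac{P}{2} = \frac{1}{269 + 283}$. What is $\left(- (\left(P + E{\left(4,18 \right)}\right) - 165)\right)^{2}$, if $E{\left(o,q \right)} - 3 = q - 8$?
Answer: $\frac{1536091249}{76176} \approx 20165.0$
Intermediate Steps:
$E{\left(o,q \right)} = -5 + q$ ($E{\left(o,q \right)} = 3 + \left(q - 8\right) = 3 + \left(-8 + q\right) = -5 + q$)
$P = \frac{2759}{276}$ ($P = 10 - \frac{2}{269 + 283} = 10 - \frac{2}{552} = 10 - \frac{1}{276} = \frac{2759}{276} \approx 9.9964$)
$\left(- (\left(P + E{\left(4,18 \right)}\right) - 165)\right)^{2} = \left(- (\left(\frac{2759}{276} + \left(-5 + 18\right)\right) - 165)\right)^{2} = \left(- (\left(\frac{2759}{276} + 13\right) - 165)\right)^{2} = \left(- (\frac{6347}{276} - 165)\right)^{2} = \left(\left(-1\right) \left(- \frac{39193}{276}\right)\right)^{2} = \left(\frac{39193}{276}\right)^{2} = \frac{1536091249}{76176}$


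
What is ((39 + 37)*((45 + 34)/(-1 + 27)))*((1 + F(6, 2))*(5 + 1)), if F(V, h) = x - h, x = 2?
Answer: 18012/13 ≈ 1385.5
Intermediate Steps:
F(V, h) = 2 - h
((39 + 37)*((45 + 34)/(-1 + 27)))*((1 + F(6, 2))*(5 + 1)) = ((39 + 37)*((45 + 34)/(-1 + 27)))*((1 + (2 - 1*2))*(5 + 1)) = (76*(79/26))*((1 + (2 - 2))*6) = (76*(79*(1/26)))*((1 + 0)*6) = (76*(79/26))*(1*6) = (3002/13)*6 = 18012/13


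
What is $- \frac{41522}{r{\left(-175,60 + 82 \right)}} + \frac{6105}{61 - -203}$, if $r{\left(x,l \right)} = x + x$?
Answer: $\frac{198463}{1400} \approx 141.76$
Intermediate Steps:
$r{\left(x,l \right)} = 2 x$
$- \frac{41522}{r{\left(-175,60 + 82 \right)}} + \frac{6105}{61 - -203} = - \frac{41522}{2 \left(-175\right)} + \frac{6105}{61 - -203} = - \frac{41522}{-350} + \frac{6105}{61 + 203} = \left(-41522\right) \left(- \frac{1}{350}\right) + \frac{6105}{264} = \frac{20761}{175} + 6105 \cdot \frac{1}{264} = \frac{20761}{175} + \frac{185}{8} = \frac{198463}{1400}$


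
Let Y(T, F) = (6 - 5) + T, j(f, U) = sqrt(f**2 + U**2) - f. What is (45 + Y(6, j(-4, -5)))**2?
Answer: 2704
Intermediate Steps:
j(f, U) = sqrt(U**2 + f**2) - f
Y(T, F) = 1 + T
(45 + Y(6, j(-4, -5)))**2 = (45 + (1 + 6))**2 = (45 + 7)**2 = 52**2 = 2704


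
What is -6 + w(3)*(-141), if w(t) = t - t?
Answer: -6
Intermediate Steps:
w(t) = 0
-6 + w(3)*(-141) = -6 + 0*(-141) = -6 + 0 = -6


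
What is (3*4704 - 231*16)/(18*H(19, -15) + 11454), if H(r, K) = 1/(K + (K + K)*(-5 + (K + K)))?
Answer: 299460/329303 ≈ 0.90938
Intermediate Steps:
H(r, K) = 1/(K + 2*K*(-5 + 2*K)) (H(r, K) = 1/(K + (2*K)*(-5 + 2*K)) = 1/(K + 2*K*(-5 + 2*K)))
(3*4704 - 231*16)/(18*H(19, -15) + 11454) = (3*4704 - 231*16)/(18*(1/((-15)*(-9 + 4*(-15)))) + 11454) = (14112 - 3696)/(18*(-1/(15*(-9 - 60))) + 11454) = 10416/(18*(-1/15/(-69)) + 11454) = 10416/(18*(-1/15*(-1/69)) + 11454) = 10416/(18*(1/1035) + 11454) = 10416/(2/115 + 11454) = 10416/(1317212/115) = 10416*(115/1317212) = 299460/329303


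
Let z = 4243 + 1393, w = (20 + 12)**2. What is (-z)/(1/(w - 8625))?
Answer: 42839236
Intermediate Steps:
w = 1024 (w = 32**2 = 1024)
z = 5636
(-z)/(1/(w - 8625)) = (-1*5636)/(1/(1024 - 8625)) = -5636/(1/(-7601)) = -5636/(-1/7601) = -5636*(-7601) = 42839236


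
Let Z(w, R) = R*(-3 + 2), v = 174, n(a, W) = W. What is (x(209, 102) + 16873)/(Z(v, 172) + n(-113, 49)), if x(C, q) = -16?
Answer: -5619/41 ≈ -137.05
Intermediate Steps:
Z(w, R) = -R (Z(w, R) = R*(-1) = -R)
(x(209, 102) + 16873)/(Z(v, 172) + n(-113, 49)) = (-16 + 16873)/(-1*172 + 49) = 16857/(-172 + 49) = 16857/(-123) = 16857*(-1/123) = -5619/41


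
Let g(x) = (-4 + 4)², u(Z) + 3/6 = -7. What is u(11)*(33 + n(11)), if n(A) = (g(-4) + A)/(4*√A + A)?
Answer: -231 - 6*√11 ≈ -250.90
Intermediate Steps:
u(Z) = -15/2 (u(Z) = -½ - 7 = -15/2)
g(x) = 0 (g(x) = 0² = 0)
n(A) = A/(A + 4*√A) (n(A) = (0 + A)/(4*√A + A) = A/(A + 4*√A))
u(11)*(33 + n(11)) = -15*(33 + 11/(11 + 4*√11))/2 = -495/2 - 165/(2*(11 + 4*√11))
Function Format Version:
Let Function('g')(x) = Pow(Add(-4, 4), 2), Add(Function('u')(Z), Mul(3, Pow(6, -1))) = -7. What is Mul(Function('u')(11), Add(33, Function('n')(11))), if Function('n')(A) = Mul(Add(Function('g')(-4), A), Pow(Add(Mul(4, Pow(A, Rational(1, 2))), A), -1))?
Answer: Add(-231, Mul(-6, Pow(11, Rational(1, 2)))) ≈ -250.90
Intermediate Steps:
Function('u')(Z) = Rational(-15, 2) (Function('u')(Z) = Add(Rational(-1, 2), -7) = Rational(-15, 2))
Function('g')(x) = 0 (Function('g')(x) = Pow(0, 2) = 0)
Function('n')(A) = Mul(A, Pow(Add(A, Mul(4, Pow(A, Rational(1, 2)))), -1)) (Function('n')(A) = Mul(Add(0, A), Pow(Add(Mul(4, Pow(A, Rational(1, 2))), A), -1)) = Mul(A, Pow(Add(A, Mul(4, Pow(A, Rational(1, 2)))), -1)))
Mul(Function('u')(11), Add(33, Function('n')(11))) = Mul(Rational(-15, 2), Add(33, Mul(11, Pow(Add(11, Mul(4, Pow(11, Rational(1, 2)))), -1)))) = Add(Rational(-495, 2), Mul(Rational(-165, 2), Pow(Add(11, Mul(4, Pow(11, Rational(1, 2)))), -1)))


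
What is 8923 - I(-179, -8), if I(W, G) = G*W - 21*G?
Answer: 7323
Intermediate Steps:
I(W, G) = -21*G + G*W
8923 - I(-179, -8) = 8923 - (-8)*(-21 - 179) = 8923 - (-8)*(-200) = 8923 - 1*1600 = 8923 - 1600 = 7323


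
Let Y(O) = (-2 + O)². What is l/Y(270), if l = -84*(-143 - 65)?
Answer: 1092/4489 ≈ 0.24326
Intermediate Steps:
l = 17472 (l = -84*(-208) = 17472)
l/Y(270) = 17472/((-2 + 270)²) = 17472/(268²) = 17472/71824 = 17472*(1/71824) = 1092/4489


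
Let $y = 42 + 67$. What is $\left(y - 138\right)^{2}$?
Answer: $841$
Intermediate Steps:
$y = 109$
$\left(y - 138\right)^{2} = \left(109 - 138\right)^{2} = \left(-29\right)^{2} = 841$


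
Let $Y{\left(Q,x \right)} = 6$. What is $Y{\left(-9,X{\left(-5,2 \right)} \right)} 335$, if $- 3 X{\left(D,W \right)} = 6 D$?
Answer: $2010$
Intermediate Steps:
$X{\left(D,W \right)} = - 2 D$ ($X{\left(D,W \right)} = - \frac{6 D}{3} = - 2 D$)
$Y{\left(-9,X{\left(-5,2 \right)} \right)} 335 = 6 \cdot 335 = 2010$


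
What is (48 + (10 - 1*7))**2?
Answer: 2601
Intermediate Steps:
(48 + (10 - 1*7))**2 = (48 + (10 - 7))**2 = (48 + 3)**2 = 51**2 = 2601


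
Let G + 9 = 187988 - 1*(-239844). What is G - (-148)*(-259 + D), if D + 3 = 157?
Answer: 412283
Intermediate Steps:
D = 154 (D = -3 + 157 = 154)
G = 427823 (G = -9 + (187988 - 1*(-239844)) = -9 + (187988 + 239844) = -9 + 427832 = 427823)
G - (-148)*(-259 + D) = 427823 - (-148)*(-259 + 154) = 427823 - (-148)*(-105) = 427823 - 1*15540 = 427823 - 15540 = 412283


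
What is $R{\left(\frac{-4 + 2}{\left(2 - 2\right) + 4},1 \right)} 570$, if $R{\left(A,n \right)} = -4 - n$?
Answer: $-2850$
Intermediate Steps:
$R{\left(\frac{-4 + 2}{\left(2 - 2\right) + 4},1 \right)} 570 = \left(-4 - 1\right) 570 = \left(-5\right) 570 = -2850$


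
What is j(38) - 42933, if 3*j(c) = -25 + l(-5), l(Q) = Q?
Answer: -42943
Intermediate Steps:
j(c) = -10 (j(c) = (-25 - 5)/3 = (⅓)*(-30) = -10)
j(38) - 42933 = -10 - 42933 = -42943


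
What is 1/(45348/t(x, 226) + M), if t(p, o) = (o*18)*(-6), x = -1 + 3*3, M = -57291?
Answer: -2034/116533673 ≈ -1.7454e-5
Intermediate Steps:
x = 8 (x = -1 + 9 = 8)
t(p, o) = -108*o (t(p, o) = (18*o)*(-6) = -108*o)
1/(45348/t(x, 226) + M) = 1/(45348/((-108*226)) - 57291) = 1/(45348/(-24408) - 57291) = 1/(45348*(-1/24408) - 57291) = 1/(-3779/2034 - 57291) = 1/(-116533673/2034) = -2034/116533673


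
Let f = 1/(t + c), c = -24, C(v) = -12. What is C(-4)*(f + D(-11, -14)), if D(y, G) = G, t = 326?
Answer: 25362/151 ≈ 167.96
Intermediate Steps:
f = 1/302 (f = 1/(326 - 24) = 1/302 ≈ 0.0033113)
C(-4)*(f + D(-11, -14)) = -12*(1/302 - 14) = -12*(-4227/302) = 25362/151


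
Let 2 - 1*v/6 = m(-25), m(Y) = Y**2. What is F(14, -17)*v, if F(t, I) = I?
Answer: 63546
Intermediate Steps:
v = -3738 (v = 12 - 6*(-25)**2 = 12 - 6*625 = 12 - 3750 = -3738)
F(14, -17)*v = -17*(-3738) = 63546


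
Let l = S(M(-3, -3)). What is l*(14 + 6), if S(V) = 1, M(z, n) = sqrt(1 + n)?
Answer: 20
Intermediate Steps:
l = 1
l*(14 + 6) = 1*(14 + 6) = 1*20 = 20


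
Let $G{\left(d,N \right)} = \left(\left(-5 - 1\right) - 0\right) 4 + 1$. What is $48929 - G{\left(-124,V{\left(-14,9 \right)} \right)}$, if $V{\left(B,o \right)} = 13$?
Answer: $48952$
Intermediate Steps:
$G{\left(d,N \right)} = -23$ ($G{\left(d,N \right)} = \left(-6 + 0\right) 4 + 1 = \left(-6\right) 4 + 1 = -24 + 1 = -23$)
$48929 - G{\left(-124,V{\left(-14,9 \right)} \right)} = 48929 - -23 = 48929 + 23 = 48952$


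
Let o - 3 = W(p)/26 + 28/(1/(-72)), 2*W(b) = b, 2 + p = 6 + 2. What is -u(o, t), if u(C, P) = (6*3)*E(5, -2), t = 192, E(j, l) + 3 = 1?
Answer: 36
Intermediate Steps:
E(j, l) = -2 (E(j, l) = -3 + 1 = -2)
p = 6 (p = -2 + (6 + 2) = -2 + 8 = 6)
W(b) = b/2
o = -52335/26 (o = 3 + (((1/2)*6)/26 + 28/(1/(-72))) = 3 + (3*(1/26) + 28/(-1/72)) = 3 + (3/26 + 28*(-72)) = 3 + (3/26 - 2016) = 3 - 52413/26 = -52335/26 ≈ -2012.9)
u(C, P) = -36 (u(C, P) = (6*3)*(-2) = 18*(-2) = -36)
-u(o, t) = -1*(-36) = 36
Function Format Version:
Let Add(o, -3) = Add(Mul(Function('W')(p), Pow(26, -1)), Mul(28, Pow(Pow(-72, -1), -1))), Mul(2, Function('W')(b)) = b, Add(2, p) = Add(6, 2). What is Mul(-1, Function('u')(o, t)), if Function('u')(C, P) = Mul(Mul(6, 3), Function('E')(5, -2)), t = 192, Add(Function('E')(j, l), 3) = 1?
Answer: 36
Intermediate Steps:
Function('E')(j, l) = -2 (Function('E')(j, l) = Add(-3, 1) = -2)
p = 6 (p = Add(-2, Add(6, 2)) = Add(-2, 8) = 6)
Function('W')(b) = Mul(Rational(1, 2), b)
o = Rational(-52335, 26) (o = Add(3, Add(Mul(Mul(Rational(1, 2), 6), Pow(26, -1)), Mul(28, Pow(Pow(-72, -1), -1)))) = Add(3, Add(Mul(3, Rational(1, 26)), Mul(28, Pow(Rational(-1, 72), -1)))) = Add(3, Add(Rational(3, 26), Mul(28, -72))) = Add(3, Add(Rational(3, 26), -2016)) = Add(3, Rational(-52413, 26)) = Rational(-52335, 26) ≈ -2012.9)
Function('u')(C, P) = -36 (Function('u')(C, P) = Mul(Mul(6, 3), -2) = Mul(18, -2) = -36)
Mul(-1, Function('u')(o, t)) = Mul(-1, -36) = 36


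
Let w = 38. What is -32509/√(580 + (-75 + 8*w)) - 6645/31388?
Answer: -6645/31388 - 32509*√809/809 ≈ -1143.2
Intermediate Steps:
-32509/√(580 + (-75 + 8*w)) - 6645/31388 = -32509/√(580 + (-75 + 8*38)) - 6645/31388 = -32509/√(580 + (-75 + 304)) - 6645*1/31388 = -32509/√(580 + 229) - 6645/31388 = -32509*√809/809 - 6645/31388 = -6645/31388 - 32509*√809/809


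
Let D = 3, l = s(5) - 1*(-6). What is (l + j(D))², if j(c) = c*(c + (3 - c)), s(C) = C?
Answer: 400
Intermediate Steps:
l = 11 (l = 5 - 1*(-6) = 5 + 6 = 11)
j(c) = 3*c (j(c) = c*3 = 3*c)
(l + j(D))² = (11 + 3*3)² = (11 + 9)² = 20² = 400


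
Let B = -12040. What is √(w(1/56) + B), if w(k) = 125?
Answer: I*√11915 ≈ 109.16*I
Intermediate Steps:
√(w(1/56) + B) = √(125 - 12040) = √(-11915) = I*√11915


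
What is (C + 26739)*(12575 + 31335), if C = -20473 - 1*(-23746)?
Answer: 1317826920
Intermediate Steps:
C = 3273 (C = -20473 + 23746 = 3273)
(C + 26739)*(12575 + 31335) = (3273 + 26739)*(12575 + 31335) = 30012*43910 = 1317826920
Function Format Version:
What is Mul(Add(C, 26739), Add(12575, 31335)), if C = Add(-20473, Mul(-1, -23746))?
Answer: 1317826920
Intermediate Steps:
C = 3273 (C = Add(-20473, 23746) = 3273)
Mul(Add(C, 26739), Add(12575, 31335)) = Mul(Add(3273, 26739), Add(12575, 31335)) = Mul(30012, 43910) = 1317826920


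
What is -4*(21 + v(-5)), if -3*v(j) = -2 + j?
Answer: -280/3 ≈ -93.333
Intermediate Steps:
v(j) = ⅔ - j/3 (v(j) = -(-2 + j)/3 = ⅔ - j/3)
-4*(21 + v(-5)) = -4*(21 + (⅔ - ⅓*(-5))) = -4*(21 + (⅔ + 5/3)) = -4*(21 + 7/3) = -4*70/3 = -280/3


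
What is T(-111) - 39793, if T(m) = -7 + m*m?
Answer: -27479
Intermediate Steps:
T(m) = -7 + m²
T(-111) - 39793 = (-7 + (-111)²) - 39793 = (-7 + 12321) - 39793 = 12314 - 39793 = -27479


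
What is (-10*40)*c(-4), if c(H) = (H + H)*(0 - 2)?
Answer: -6400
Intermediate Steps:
c(H) = -4*H (c(H) = (2*H)*(-2) = -4*H)
(-10*40)*c(-4) = (-10*40)*(-4*(-4)) = -400*16 = -6400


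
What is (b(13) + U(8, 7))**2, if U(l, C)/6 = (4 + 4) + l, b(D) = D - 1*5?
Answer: 10816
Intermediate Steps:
b(D) = -5 + D (b(D) = D - 5 = -5 + D)
U(l, C) = 48 + 6*l (U(l, C) = 6*((4 + 4) + l) = 6*(8 + l) = 48 + 6*l)
(b(13) + U(8, 7))**2 = ((-5 + 13) + (48 + 6*8))**2 = (8 + (48 + 48))**2 = (8 + 96)**2 = 104**2 = 10816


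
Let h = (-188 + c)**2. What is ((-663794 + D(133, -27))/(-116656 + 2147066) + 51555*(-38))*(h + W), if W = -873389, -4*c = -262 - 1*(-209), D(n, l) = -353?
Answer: 53642525772625017281/32486560 ≈ 1.6512e+12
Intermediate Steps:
c = 53/4 (c = -(-262 - 1*(-209))/4 = -(-262 + 209)/4 = -1/4*(-53) = 53/4 ≈ 13.250)
h = 488601/16 (h = (-188 + 53/4)**2 = (-699/4)**2 = 488601/16 ≈ 30538.)
((-663794 + D(133, -27))/(-116656 + 2147066) + 51555*(-38))*(h + W) = ((-663794 - 353)/(-116656 + 2147066) + 51555*(-38))*(488601/16 - 873389) = (-664147/2030410 - 1959090)*(-13485623/16) = -3977756591047/2030410*(-13485623/16) = 53642525772625017281/32486560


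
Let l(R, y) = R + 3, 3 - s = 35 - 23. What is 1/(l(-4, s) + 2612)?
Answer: 1/2611 ≈ 0.00038300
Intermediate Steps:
s = -9 (s = 3 - (35 - 23) = 3 - 1*12 = 3 - 12 = -9)
l(R, y) = 3 + R
1/(l(-4, s) + 2612) = 1/((3 - 4) + 2612) = 1/(-1 + 2612) = 1/2611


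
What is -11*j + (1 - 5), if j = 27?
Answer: -301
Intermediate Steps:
-11*j + (1 - 5) = -11*27 + (1 - 5) = -297 - 4 = -301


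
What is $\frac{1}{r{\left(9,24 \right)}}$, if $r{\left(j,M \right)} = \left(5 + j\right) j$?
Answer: $\frac{1}{126} \approx 0.0079365$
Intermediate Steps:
$r{\left(j,M \right)} = j \left(5 + j\right)$
$\frac{1}{r{\left(9,24 \right)}} = \frac{1}{9 \left(5 + 9\right)} = \frac{1}{9 \cdot 14} = \frac{1}{126}$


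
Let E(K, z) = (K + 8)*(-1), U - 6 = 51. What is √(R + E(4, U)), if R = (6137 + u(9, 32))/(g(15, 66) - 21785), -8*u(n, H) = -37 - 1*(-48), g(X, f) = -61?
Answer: I*√23444045823/43692 ≈ 3.5044*I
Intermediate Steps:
U = 57 (U = 6 + 51 = 57)
u(n, H) = -11/8 (u(n, H) = -(-37 - 1*(-48))/8 = -(-37 + 48)/8 = -⅛*11 = -11/8)
E(K, z) = -8 - K (E(K, z) = (8 + K)*(-1) = -8 - K)
R = -49085/174768 (R = (6137 - 11/8)/(-61 - 21785) = (49085/8)/(-21846) = (49085/8)*(-1/21846) = -49085/174768 ≈ -0.28086)
√(R + E(4, U)) = √(-49085/174768 + (-8 - 1*4)) = √(-49085/174768 + (-8 - 4)) = √(-49085/174768 - 12) = √(-2146301/174768) = I*√23444045823/43692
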